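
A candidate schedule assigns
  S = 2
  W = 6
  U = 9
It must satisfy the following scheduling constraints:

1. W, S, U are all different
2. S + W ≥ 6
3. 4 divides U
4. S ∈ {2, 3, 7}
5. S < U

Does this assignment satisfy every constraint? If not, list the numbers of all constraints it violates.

1. values 6, 2, 9 are pairwise distinct — OK.
2. S + W = 2 + 6 = 8; 8 ≥ 6 — OK.
3. 9 = 4×2 + 1, so 4 does not divide 9 — violated.
4. S = 2 is in {2, 3, 7} — OK.
5. S = 2, U = 9; 2 < 9 — OK.

Constraint 3 does not hold.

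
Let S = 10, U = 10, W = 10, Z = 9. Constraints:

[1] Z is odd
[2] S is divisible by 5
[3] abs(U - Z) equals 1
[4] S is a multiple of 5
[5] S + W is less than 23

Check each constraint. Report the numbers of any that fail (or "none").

[1] Z = 9 is odd — satisfied.
[2] 10 / 5 = 2, so 5 divides 10 — satisfied.
[3] abs(10 - 9) = 1 — satisfied.
[4] 10 / 5 = 2, so 5 divides 10 — satisfied.
[5] S + W = 10 + 10 = 20; 20 < 23 — satisfied.

All constraints are satisfied.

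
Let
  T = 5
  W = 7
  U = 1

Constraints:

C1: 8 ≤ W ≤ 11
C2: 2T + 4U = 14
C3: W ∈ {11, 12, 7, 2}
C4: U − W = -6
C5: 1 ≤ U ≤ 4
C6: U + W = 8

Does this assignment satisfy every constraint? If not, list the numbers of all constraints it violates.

C1: W = 7 is outside [8, 11] — violated.
C2: 2T + 4U = 2(5) + 4(1) = 14 — OK.
C3: W = 7 is in {11, 12, 7, 2} — OK.
C4: U − W = 1 − 7 = -6 — OK.
C5: U = 1 lies in [1, 4] — OK.
C6: U + W = 1 + 7 = 8 — OK.

No — constraint 1 is not satisfied.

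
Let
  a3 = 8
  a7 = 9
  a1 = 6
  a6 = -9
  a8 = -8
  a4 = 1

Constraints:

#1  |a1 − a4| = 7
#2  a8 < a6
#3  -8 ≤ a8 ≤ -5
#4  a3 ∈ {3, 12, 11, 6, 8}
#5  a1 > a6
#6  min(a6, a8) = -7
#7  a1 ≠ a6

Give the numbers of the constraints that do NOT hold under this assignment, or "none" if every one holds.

#1 |6 − 1| = 5, not 7 — fails.
#2 a8 = -8, a6 = -9; -8 ≥ -9 (want <) — fails.
#3 a8 = -8 lies in [-8, -5] — holds.
#4 a3 = 8 is in {3, 12, 11, 6, 8} — holds.
#5 a1 = 6, a6 = -9; 6 > -9 — holds.
#6 min(-9, -8) = -9, not -7 — fails.
#7 a1 = 6, a6 = -9; distinct — holds.

The assignment fails constraints 1, 2, and 6.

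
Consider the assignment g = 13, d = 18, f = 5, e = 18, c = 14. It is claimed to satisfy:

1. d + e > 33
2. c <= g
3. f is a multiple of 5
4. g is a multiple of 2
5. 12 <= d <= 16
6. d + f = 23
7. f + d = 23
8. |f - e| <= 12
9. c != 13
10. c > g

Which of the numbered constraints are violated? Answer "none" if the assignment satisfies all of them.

Constraints 2, 4, 5, and 8 do not hold.

1. d + e = 18 + 18 = 36; 36 > 33  OK
2. c = 14, g = 13; 14 > 13 (want ≤)  FAIL
3. 5 / 5 = 1, so 5 divides 5  OK
4. 13 = 2*6 + 1, so 2 does not divide 13  FAIL
5. d = 18 is outside [12, 16]  FAIL
6. d + f = 18 + 5 = 23  OK
7. f + d = 5 + 18 = 23  OK
8. |5 - 18| = 13; 13 > 12, exceeds bound 12  FAIL
9. c = 14, and 14 ≠ 13  OK
10. c = 14, g = 13; 14 > 13  OK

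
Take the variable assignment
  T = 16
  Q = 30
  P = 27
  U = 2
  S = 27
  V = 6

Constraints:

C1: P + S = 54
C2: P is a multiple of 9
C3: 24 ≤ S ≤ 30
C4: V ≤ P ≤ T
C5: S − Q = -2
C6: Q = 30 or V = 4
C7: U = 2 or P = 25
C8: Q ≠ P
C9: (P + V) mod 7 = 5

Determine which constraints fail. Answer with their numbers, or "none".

Constraints 4, 5 are violated.

C1: P + S = 27 + 27 = 54 — holds.
C2: 27 / 9 = 3, so 9 divides 27 — holds.
C3: S = 27 lies in [24, 30] — holds.
C4: values 6, 27, 16; P = 27 is not ≤ T = 16 — fails.
C5: S − Q = 27 − 30 = -3, not -2 — fails.
C6: Q = 30 = 30 (first disjunct) — holds.
C7: U = 2 = 2 (first disjunct) — holds.
C8: Q = 30, P = 27; distinct — holds.
C9: P + V = 33; 33 mod 7 = 5 — holds.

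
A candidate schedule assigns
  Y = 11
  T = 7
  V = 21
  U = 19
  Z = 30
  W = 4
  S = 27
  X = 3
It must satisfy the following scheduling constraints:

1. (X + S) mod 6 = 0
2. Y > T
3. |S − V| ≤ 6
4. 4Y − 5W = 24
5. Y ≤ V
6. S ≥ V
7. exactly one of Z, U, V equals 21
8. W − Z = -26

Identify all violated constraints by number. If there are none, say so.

1. X + S = 30; 30 mod 6 = 0 — holds.
2. Y = 11, T = 7; 11 > 7 — holds.
3. |27 − 21| = 6; 6 ≤ 6 — holds.
4. 4Y − 5W = 4(11) − 5(4) = 24 — holds.
5. Y = 11, V = 21; 11 ≤ 21 — holds.
6. S = 27, V = 21; 27 ≥ 21 — holds.
7. Z=30, U=19, V=21; 1 of them equals 21 — holds.
8. W − Z = 4 − 30 = -26 — holds.

No violations.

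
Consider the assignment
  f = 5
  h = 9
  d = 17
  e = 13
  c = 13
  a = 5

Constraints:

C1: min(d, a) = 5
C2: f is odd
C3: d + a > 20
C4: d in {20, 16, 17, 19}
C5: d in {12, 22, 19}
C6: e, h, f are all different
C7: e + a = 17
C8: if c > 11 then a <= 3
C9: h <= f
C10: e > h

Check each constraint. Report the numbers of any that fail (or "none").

Constraints 5, 7, 8, 9 are violated.

C1: min(17, 5) = 5  yes
C2: f = 5 is odd  yes
C3: d + a = 17 + 5 = 22; 22 > 20  yes
C4: d = 17 is in {20, 16, 17, 19}  yes
C5: d = 17 is not in {12, 22, 19}  no
C6: values 13, 9, 5 are pairwise distinct  yes
C7: e + a = 13 + 5 = 18, not 17  no
C8: c = 13 > 11, so we need a ≤ 3; but a = 5 > 3  no
C9: h = 9, f = 5; 9 > 5 (want ≤)  no
C10: e = 13, h = 9; 13 > 9  yes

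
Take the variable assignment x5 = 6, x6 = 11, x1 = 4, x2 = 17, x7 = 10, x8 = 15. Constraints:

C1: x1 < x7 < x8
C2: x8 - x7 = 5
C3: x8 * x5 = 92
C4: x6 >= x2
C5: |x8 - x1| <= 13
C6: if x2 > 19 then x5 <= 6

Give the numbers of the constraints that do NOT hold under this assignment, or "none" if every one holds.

Constraints 3 and 4 are violated.

C1: values 4 < 10 < 15  yes
C2: x8 - x7 = 15 - 10 = 5  yes
C3: x8 * x5 = 15 * 6 = 90, not 92  no
C4: x6 = 11, x2 = 17; 11 < 17 (want ≥)  no
C5: |15 - 4| = 11; 11 ≤ 13  yes
C6: x2 = 17, not > 19; antecedent false, conditional vacuously true  yes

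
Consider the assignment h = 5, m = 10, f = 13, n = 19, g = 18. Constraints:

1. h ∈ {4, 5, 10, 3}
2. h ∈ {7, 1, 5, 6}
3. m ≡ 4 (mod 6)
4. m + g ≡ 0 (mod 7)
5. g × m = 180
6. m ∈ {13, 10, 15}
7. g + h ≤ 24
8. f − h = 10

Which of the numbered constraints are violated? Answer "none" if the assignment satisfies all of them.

Constraint 8 does not hold.

1. h = 5 is in {4, 5, 10, 3}  OK
2. h = 5 is in {7, 1, 5, 6}  OK
3. 10 mod 6 = 4  OK
4. m + g = 28; 28 mod 7 = 0  OK
5. g × m = 18 × 10 = 180  OK
6. m = 10 is in {13, 10, 15}  OK
7. g + h = 18 + 5 = 23; 23 ≤ 24  OK
8. f − h = 13 − 5 = 8, not 10  FAIL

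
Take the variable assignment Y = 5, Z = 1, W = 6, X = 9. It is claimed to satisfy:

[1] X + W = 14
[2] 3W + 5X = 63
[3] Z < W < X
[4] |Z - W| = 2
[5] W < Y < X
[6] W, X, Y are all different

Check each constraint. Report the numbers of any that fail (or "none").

[1] X + W = 9 + 6 = 15, not 14 — fails.
[2] 3W + 5X = 3(6) + 5(9) = 63 — holds.
[3] values 1 < 6 < 9 — holds.
[4] |1 - 6| = 5, not 2 — fails.
[5] values 6, 5, 9; W = 6 is not < Y = 5 — fails.
[6] values 6, 9, 5 are pairwise distinct — holds.

Violated: 1, 4, and 5.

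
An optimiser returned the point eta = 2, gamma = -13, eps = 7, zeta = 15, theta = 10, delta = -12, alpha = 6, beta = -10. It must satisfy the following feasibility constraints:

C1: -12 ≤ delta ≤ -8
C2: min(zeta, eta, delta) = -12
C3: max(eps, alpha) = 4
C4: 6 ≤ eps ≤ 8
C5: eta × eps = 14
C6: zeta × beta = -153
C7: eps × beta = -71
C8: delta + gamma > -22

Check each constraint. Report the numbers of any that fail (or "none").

Constraints 3, 6, 7, 8 are violated.

C1: delta = -12 lies in [-12, -8]  holds
C2: min(15, 2, -12) = -12  holds
C3: max(7, 6) = 7, not 4  fails
C4: eps = 7 lies in [6, 8]  holds
C5: eta × eps = 2 × 7 = 14  holds
C6: zeta × beta = 15 × (-10) = -150, not -153  fails
C7: eps × beta = 7 × (-10) = -70, not -71  fails
C8: delta + gamma = -12 + (-13) = -25; -25 ≤ -22, bound -22 not met  fails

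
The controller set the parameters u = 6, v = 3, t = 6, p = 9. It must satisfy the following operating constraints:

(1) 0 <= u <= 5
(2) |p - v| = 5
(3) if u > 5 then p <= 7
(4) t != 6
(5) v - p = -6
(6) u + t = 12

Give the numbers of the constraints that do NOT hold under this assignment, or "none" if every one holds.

No — constraints 1, 2, 3, 4 are not satisfied.

(1) u = 6 is outside [0, 5]  false
(2) |9 - 3| = 6, not 5  false
(3) u = 6 > 5, so we need p ≤ 7; but p = 9 > 7  false
(4) t = 6, but 6 is required to differ  false
(5) v - p = 3 - 9 = -6  true
(6) u + t = 6 + 6 = 12  true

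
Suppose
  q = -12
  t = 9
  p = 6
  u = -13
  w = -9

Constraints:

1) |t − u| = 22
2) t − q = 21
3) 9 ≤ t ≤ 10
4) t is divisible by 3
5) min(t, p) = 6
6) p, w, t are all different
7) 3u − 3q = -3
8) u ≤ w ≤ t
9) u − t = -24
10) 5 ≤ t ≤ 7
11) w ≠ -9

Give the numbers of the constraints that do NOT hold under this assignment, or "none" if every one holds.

1) |9 − (-13)| = 22  true
2) t − q = 9 − (-12) = 21  true
3) t = 9 lies in [9, 10]  true
4) 9 / 3 = 3, so 3 divides 9  true
5) min(9, 6) = 6  true
6) values 6, -9, 9 are pairwise distinct  true
7) 3u − 3q = 3(-13) − 3(-12) = -3  true
8) values -13 ≤ -9 ≤ 9  true
9) u − t = -13 − 9 = -22, not -24  false
10) t = 9 is outside [5, 7]  false
11) w = -9, but -9 is required to differ  false

Constraints 9, 10, and 11 do not hold.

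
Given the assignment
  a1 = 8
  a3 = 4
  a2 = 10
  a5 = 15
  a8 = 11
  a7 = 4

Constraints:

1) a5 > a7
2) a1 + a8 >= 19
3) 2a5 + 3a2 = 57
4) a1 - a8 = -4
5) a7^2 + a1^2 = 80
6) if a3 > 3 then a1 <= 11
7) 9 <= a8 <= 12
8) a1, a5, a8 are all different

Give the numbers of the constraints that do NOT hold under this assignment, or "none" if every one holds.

The assignment fails constraints 3 and 4.

1) a5 = 15, a7 = 4; 15 > 4 — satisfied.
2) a1 + a8 = 8 + 11 = 19; 19 ≥ 19 — satisfied.
3) 2a5 + 3a2 = 2(15) + 3(10) = 60, not 57 — violated.
4) a1 - a8 = 8 - 11 = -3, not -4 — violated.
5) a7^2 + a1^2 = 4^2 + 8^2 = 16 + 64 = 80 — satisfied.
6) a3 = 4 > 3, so we need a1 ≤ 11; a1 = 8 ≤ 11 — satisfied.
7) a8 = 11 lies in [9, 12] — satisfied.
8) values 8, 15, 11 are pairwise distinct — satisfied.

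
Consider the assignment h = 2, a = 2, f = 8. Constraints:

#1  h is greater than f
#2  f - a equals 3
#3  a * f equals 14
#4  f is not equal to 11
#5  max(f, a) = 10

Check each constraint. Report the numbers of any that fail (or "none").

Constraints 1, 2, 3, and 5 do not hold.

#1 h = 2, f = 8; 2 ≤ 8 (want >)  ✗
#2 f - a = 8 - 2 = 6, not 3  ✗
#3 a * f = 2 * 8 = 16, not 14  ✗
#4 f = 8, and 8 ≠ 11  ✓
#5 max(8, 2) = 8, not 10  ✗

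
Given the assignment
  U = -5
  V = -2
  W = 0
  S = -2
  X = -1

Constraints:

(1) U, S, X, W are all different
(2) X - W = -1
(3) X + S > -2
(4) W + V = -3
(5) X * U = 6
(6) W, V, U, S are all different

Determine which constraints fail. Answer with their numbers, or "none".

Constraints 3, 4, 5, and 6 do not hold.

(1) values -5, -2, -1, 0 are pairwise distinct  yes
(2) X - W = -1 - 0 = -1  yes
(3) X + S = -1 + (-2) = -3; -3 ≤ -2, bound -2 not met  no
(4) W + V = 0 + (-2) = -2, not -3  no
(5) X * U = -1 * (-5) = 5, not 6  no
(6) V = S = -2, not all different  no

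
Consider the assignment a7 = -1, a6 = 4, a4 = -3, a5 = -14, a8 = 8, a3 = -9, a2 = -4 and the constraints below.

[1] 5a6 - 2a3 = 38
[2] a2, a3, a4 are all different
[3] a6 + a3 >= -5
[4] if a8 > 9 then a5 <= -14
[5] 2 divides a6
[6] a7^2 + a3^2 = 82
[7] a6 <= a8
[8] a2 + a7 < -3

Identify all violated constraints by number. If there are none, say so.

No violations.

[1] 5a6 - 2a3 = 5(4) - 2(-9) = 38  holds
[2] values -4, -9, -3 are pairwise distinct  holds
[3] a6 + a3 = 4 + (-9) = -5; -5 ≥ -5  holds
[4] a8 = 8, not > 9; antecedent false, conditional vacuously true  holds
[5] 4 / 2 = 2, so 2 divides 4  holds
[6] a7^2 + a3^2 = (-1)^2 + (-9)^2 = 1 + 81 = 82  holds
[7] a6 = 4, a8 = 8; 4 ≤ 8  holds
[8] a2 + a7 = -4 + (-1) = -5; -5 < -3  holds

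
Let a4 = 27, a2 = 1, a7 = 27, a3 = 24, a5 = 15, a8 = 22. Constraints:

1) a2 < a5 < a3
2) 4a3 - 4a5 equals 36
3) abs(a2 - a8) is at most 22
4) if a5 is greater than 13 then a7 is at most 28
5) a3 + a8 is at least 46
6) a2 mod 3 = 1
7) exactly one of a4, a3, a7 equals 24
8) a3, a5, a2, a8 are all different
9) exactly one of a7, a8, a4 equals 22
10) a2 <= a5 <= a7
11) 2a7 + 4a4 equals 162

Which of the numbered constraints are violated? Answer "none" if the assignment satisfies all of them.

1) values 1 < 15 < 24  OK
2) 4a3 - 4a5 = 4(24) - 4(15) = 36  OK
3) abs(1 - 22) = 21; 21 ≤ 22  OK
4) a5 = 15 > 13, so we need a7 ≤ 28; a7 = 27 ≤ 28  OK
5) a3 + a8 = 24 + 22 = 46; 46 ≥ 46  OK
6) 1 mod 3 = 1  OK
7) a4=27, a3=24, a7=27; 1 of them equals 24  OK
8) values 24, 15, 1, 22 are pairwise distinct  OK
9) a7=27, a8=22, a4=27; 1 of them equals 22  OK
10) values 1 <= 15 <= 27  OK
11) 2a7 + 4a4 = 2(27) + 4(27) = 162  OK

The assignment satisfies every constraint.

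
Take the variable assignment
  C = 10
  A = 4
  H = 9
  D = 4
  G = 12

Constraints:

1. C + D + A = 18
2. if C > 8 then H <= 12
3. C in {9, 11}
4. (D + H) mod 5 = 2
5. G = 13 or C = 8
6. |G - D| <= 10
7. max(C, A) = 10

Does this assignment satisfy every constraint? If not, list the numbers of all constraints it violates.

Constraints 3, 4, 5 do not hold.

1. C + D + A = 10 + 4 + 4 = 18 — holds.
2. C = 10 > 8, so we need H ≤ 12; H = 9 ≤ 12 — holds.
3. C = 10 is not in {9, 11} — does not hold.
4. D + H = 13; 13 mod 5 = 3, not 2 — does not hold.
5. G = 12 ≠ 13 and C = 10 ≠ 8; both disjuncts false — does not hold.
6. |12 - 4| = 8; 8 ≤ 10 — holds.
7. max(10, 4) = 10 — holds.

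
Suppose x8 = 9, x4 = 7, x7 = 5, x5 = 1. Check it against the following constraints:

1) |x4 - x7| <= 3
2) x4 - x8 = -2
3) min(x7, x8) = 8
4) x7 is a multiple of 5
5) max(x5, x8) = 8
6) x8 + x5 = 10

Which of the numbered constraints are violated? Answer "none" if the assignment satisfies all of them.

1) |7 - 5| = 2; 2 ≤ 3  holds
2) x4 - x8 = 7 - 9 = -2  holds
3) min(5, 9) = 5, not 8  fails
4) 5 / 5 = 1, so 5 divides 5  holds
5) max(1, 9) = 9, not 8  fails
6) x8 + x5 = 9 + 1 = 10  holds

The assignment fails constraints 3 and 5.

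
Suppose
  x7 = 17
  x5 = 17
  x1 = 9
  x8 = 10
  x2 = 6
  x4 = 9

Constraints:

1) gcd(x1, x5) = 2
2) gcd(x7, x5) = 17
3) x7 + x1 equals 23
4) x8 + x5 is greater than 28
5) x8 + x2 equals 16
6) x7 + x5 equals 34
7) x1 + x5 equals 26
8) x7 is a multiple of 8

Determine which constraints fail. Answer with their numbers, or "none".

1) gcd(9, 17) = 1, not 2 — violated.
2) gcd(17, 17) = 17 — satisfied.
3) x7 + x1 = 17 + 9 = 26, not 23 — violated.
4) x8 + x5 = 10 + 17 = 27; 27 ≤ 28, bound 28 not met — violated.
5) x8 + x2 = 10 + 6 = 16 — satisfied.
6) x7 + x5 = 17 + 17 = 34 — satisfied.
7) x1 + x5 = 9 + 17 = 26 — satisfied.
8) 17 = 8*2 + 1, so 8 does not divide 17 — violated.

No — constraints 1, 3, 4, and 8 are not satisfied.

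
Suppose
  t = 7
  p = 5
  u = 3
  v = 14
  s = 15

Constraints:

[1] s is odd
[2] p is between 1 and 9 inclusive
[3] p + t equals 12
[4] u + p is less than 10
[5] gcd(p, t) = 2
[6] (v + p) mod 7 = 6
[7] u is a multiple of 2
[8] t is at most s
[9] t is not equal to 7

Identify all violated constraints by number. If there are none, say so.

Constraints 5, 6, 7, 9 do not hold.

[1] s = 15 is odd  OK
[2] p = 5 lies in [1, 9]  OK
[3] p + t = 5 + 7 = 12  OK
[4] u + p = 3 + 5 = 8; 8 < 10  OK
[5] gcd(5, 7) = 1, not 2  FAIL
[6] v + p = 19; 19 mod 7 = 5, not 6  FAIL
[7] 3 = 2*1 + 1, so 2 does not divide 3  FAIL
[8] t = 7, s = 15; 7 ≤ 15  OK
[9] t = 7, but 7 is required to differ  FAIL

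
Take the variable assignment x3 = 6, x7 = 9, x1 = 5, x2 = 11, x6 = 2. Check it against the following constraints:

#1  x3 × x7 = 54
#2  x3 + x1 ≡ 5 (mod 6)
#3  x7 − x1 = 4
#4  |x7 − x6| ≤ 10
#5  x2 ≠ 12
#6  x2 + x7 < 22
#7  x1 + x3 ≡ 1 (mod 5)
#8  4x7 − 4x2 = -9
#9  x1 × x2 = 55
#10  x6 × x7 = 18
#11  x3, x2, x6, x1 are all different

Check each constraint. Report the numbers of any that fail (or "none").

#1 x3 × x7 = 6 × 9 = 54 — holds.
#2 x3 + x1 = 11; 11 mod 6 = 5 — holds.
#3 x7 − x1 = 9 − 5 = 4 — holds.
#4 |9 − 2| = 7; 7 ≤ 10 — holds.
#5 x2 = 11, and 11 ≠ 12 — holds.
#6 x2 + x7 = 11 + 9 = 20; 20 < 22 — holds.
#7 x1 + x3 = 11; 11 mod 5 = 1 — holds.
#8 4x7 − 4x2 = 4(9) − 4(11) = -8, not -9 — does not hold.
#9 x1 × x2 = 5 × 11 = 55 — holds.
#10 x6 × x7 = 2 × 9 = 18 — holds.
#11 values 6, 11, 2, 5 are pairwise distinct — holds.

Constraint 8 does not hold.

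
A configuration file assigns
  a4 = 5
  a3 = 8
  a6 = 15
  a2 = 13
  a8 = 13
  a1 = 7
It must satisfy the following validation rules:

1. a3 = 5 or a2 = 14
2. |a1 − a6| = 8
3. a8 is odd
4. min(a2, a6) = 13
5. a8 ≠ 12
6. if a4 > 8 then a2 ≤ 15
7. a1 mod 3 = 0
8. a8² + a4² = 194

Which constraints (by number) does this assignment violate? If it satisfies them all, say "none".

1. a3 = 8 ≠ 5 and a2 = 13 ≠ 14; both disjuncts false  ✗
2. |7 − 15| = 8  ✓
3. a8 = 13 is odd  ✓
4. min(13, 15) = 13  ✓
5. a8 = 13, and 13 ≠ 12  ✓
6. a4 = 5, not > 8; antecedent false, conditional vacuously true  ✓
7. 7 mod 3 = 1, not 0  ✗
8. a8² + a4² = 13² + 5² = 169 + 25 = 194  ✓

Constraints 1, 7 are violated.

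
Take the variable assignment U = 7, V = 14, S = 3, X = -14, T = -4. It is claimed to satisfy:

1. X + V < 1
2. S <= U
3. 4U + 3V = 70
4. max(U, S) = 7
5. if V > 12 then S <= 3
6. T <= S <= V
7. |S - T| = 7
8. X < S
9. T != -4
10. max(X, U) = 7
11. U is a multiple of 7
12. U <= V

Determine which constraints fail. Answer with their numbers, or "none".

Constraint 9 does not hold.

1. X + V = -14 + 14 = 0; 0 < 1 — holds.
2. S = 3, U = 7; 3 ≤ 7 — holds.
3. 4U + 3V = 4(7) + 3(14) = 70 — holds.
4. max(7, 3) = 7 — holds.
5. V = 14 > 12, so we need S ≤ 3; S = 3 ≤ 3 — holds.
6. values -4 <= 3 <= 14 — holds.
7. |3 - (-4)| = 7 — holds.
8. X = -14, S = 3; -14 < 3 — holds.
9. T = -4, but -4 is required to differ — fails.
10. max(-14, 7) = 7 — holds.
11. 7 / 7 = 1, so 7 divides 7 — holds.
12. U = 7, V = 14; 7 ≤ 14 — holds.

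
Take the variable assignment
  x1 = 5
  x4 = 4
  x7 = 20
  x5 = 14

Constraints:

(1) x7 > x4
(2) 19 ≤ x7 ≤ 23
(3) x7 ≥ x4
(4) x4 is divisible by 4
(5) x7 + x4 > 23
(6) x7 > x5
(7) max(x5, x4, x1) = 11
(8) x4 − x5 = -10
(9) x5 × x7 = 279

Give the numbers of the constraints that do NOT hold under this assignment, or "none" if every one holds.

Violated: 7, 9.

(1) x7 = 20, x4 = 4; 20 > 4 — holds.
(2) x7 = 20 lies in [19, 23] — holds.
(3) x7 = 20, x4 = 4; 20 ≥ 4 — holds.
(4) 4 / 4 = 1, so 4 divides 4 — holds.
(5) x7 + x4 = 20 + 4 = 24; 24 > 23 — holds.
(6) x7 = 20, x5 = 14; 20 > 14 — holds.
(7) max(14, 4, 5) = 14, not 11 — fails.
(8) x4 − x5 = 4 − 14 = -10 — holds.
(9) x5 × x7 = 14 × 20 = 280, not 279 — fails.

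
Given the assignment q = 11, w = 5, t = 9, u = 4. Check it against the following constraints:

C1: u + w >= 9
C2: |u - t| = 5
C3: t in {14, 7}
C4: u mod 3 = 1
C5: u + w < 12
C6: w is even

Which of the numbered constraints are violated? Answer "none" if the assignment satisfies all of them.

Constraints 3 and 6 are violated.

C1: u + w = 4 + 5 = 9; 9 ≥ 9 — holds.
C2: |4 - 9| = 5 — holds.
C3: t = 9 is not in {14, 7} — fails.
C4: 4 mod 3 = 1 — holds.
C5: u + w = 4 + 5 = 9; 9 < 12 — holds.
C6: w = 5 is odd — fails.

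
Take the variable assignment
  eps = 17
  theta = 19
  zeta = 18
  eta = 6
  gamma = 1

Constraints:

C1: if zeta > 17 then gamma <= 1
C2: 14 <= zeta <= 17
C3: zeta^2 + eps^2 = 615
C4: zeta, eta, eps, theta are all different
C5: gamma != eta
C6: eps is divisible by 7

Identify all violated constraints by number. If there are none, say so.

Constraints 2, 3, 6 do not hold.

C1: zeta = 18 > 17, so we need gamma ≤ 1; gamma = 1 ≤ 1 — satisfied.
C2: zeta = 18 is outside [14, 17] — violated.
C3: zeta^2 + eps^2 = 18^2 + 17^2 = 324 + 289 = 613, not 615 — violated.
C4: values 18, 6, 17, 19 are pairwise distinct — satisfied.
C5: gamma = 1, eta = 6; distinct — satisfied.
C6: 17 = 7*2 + 3, so 7 does not divide 17 — violated.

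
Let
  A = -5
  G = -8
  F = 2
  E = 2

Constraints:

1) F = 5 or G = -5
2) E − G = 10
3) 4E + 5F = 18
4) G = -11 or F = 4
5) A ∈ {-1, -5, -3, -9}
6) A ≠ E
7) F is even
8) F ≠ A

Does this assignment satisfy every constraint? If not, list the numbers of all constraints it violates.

1) F = 2 ≠ 5 and G = -8 ≠ -5; both disjuncts false  fails
2) E − G = 2 − (-8) = 10  holds
3) 4E + 5F = 4(2) + 5(2) = 18  holds
4) G = -8 ≠ -11 and F = 2 ≠ 4; both disjuncts false  fails
5) A = -5 is in {-1, -5, -3, -9}  holds
6) A = -5, E = 2; distinct  holds
7) F = 2 is even  holds
8) F = 2, A = -5; distinct  holds

No — constraints 1, 4 are not satisfied.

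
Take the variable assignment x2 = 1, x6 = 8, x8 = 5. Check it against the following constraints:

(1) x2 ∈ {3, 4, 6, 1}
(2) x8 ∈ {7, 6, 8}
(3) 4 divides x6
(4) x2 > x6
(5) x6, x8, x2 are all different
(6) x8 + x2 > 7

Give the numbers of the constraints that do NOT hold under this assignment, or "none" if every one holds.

No — constraints 2, 4, 6 are not satisfied.

(1) x2 = 1 is in {3, 4, 6, 1}  ✔
(2) x8 = 5 is not in {7, 6, 8}  ✘
(3) 8 / 4 = 2, so 4 divides 8  ✔
(4) x2 = 1, x6 = 8; 1 ≤ 8 (want >)  ✘
(5) values 8, 5, 1 are pairwise distinct  ✔
(6) x8 + x2 = 5 + 1 = 6; 6 ≤ 7, bound 7 not met  ✘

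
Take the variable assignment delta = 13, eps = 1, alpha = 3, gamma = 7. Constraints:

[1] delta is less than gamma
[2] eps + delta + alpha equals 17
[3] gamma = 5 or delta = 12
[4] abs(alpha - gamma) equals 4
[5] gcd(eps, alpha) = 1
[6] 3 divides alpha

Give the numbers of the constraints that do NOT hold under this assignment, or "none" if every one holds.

Constraints 1 and 3 are violated.

[1] delta = 13, gamma = 7; 13 ≥ 7 (want <) — violated.
[2] eps + delta + alpha = 1 + 13 + 3 = 17 — OK.
[3] gamma = 7 ≠ 5 and delta = 13 ≠ 12; both disjuncts false — violated.
[4] abs(3 - 7) = 4 — OK.
[5] gcd(1, 3) = 1 — OK.
[6] 3 / 3 = 1, so 3 divides 3 — OK.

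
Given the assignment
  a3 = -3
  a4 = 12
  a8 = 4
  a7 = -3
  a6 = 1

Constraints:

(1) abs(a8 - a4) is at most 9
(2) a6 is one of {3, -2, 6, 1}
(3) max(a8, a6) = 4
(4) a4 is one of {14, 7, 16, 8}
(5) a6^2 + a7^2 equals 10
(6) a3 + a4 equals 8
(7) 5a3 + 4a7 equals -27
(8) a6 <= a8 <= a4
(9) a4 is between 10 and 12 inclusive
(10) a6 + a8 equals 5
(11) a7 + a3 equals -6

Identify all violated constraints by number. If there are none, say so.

Violated: 4, 6.

(1) abs(4 - 12) = 8; 8 ≤ 9  holds
(2) a6 = 1 is in {3, -2, 6, 1}  holds
(3) max(4, 1) = 4  holds
(4) a4 = 12 is not in {14, 7, 16, 8}  fails
(5) a6^2 + a7^2 = 1^2 + (-3)^2 = 1 + 9 = 10  holds
(6) a3 + a4 = -3 + 12 = 9, not 8  fails
(7) 5a3 + 4a7 = 5(-3) + 4(-3) = -27  holds
(8) values 1 <= 4 <= 12  holds
(9) a4 = 12 lies in [10, 12]  holds
(10) a6 + a8 = 1 + 4 = 5  holds
(11) a7 + a3 = -3 + (-3) = -6  holds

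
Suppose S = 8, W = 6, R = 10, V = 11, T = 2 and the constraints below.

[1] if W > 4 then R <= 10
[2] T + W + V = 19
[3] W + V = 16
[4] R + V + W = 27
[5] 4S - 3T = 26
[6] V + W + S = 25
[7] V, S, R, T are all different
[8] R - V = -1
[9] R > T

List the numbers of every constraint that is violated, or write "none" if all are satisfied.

Constraint 3 is violated.

[1] W = 6 > 4, so we need R ≤ 10; R = 10 ≤ 10 — OK.
[2] T + W + V = 2 + 6 + 11 = 19 — OK.
[3] W + V = 6 + 11 = 17, not 16 — violated.
[4] R + V + W = 10 + 11 + 6 = 27 — OK.
[5] 4S - 3T = 4(8) - 3(2) = 26 — OK.
[6] V + W + S = 11 + 6 + 8 = 25 — OK.
[7] values 11, 8, 10, 2 are pairwise distinct — OK.
[8] R - V = 10 - 11 = -1 — OK.
[9] R = 10, T = 2; 10 > 2 — OK.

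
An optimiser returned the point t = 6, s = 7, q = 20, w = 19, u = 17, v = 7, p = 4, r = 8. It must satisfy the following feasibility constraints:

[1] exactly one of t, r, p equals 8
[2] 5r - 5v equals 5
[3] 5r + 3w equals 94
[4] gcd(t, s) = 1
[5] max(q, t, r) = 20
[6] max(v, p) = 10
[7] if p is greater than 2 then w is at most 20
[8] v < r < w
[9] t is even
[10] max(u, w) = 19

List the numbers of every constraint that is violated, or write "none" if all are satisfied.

[1] t=6, r=8, p=4; 1 of them equals 8  holds
[2] 5r - 5v = 5(8) - 5(7) = 5  holds
[3] 5r + 3w = 5(8) + 3(19) = 97, not 94  fails
[4] gcd(6, 7) = 1  holds
[5] max(20, 6, 8) = 20  holds
[6] max(7, 4) = 7, not 10  fails
[7] p = 4 > 2, so we need w ≤ 20; w = 19 ≤ 20  holds
[8] values 7 < 8 < 19  holds
[9] t = 6 is even  holds
[10] max(17, 19) = 19  holds

Violated: 3, 6.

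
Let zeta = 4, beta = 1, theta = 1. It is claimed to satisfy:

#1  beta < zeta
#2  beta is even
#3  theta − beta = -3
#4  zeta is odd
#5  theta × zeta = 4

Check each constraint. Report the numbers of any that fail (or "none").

#1 beta = 1, zeta = 4; 1 < 4 — OK.
#2 beta = 1 is odd — violated.
#3 theta − beta = 1 − 1 = 0, not -3 — violated.
#4 zeta = 4 is even — violated.
#5 theta × zeta = 1 × 4 = 4 — OK.

No — constraints 2, 3, and 4 are not satisfied.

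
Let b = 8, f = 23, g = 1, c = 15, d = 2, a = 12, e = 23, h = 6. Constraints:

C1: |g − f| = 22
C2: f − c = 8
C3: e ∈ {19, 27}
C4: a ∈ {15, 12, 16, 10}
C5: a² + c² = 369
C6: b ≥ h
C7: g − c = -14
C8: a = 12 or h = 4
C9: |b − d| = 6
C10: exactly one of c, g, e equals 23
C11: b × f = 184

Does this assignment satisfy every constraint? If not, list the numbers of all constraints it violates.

C1: |1 − 23| = 22 — holds.
C2: f − c = 23 − 15 = 8 — holds.
C3: e = 23 is not in {19, 27} — fails.
C4: a = 12 is in {15, 12, 16, 10} — holds.
C5: a² + c² = 12² + 15² = 144 + 225 = 369 — holds.
C6: b = 8, h = 6; 8 ≥ 6 — holds.
C7: g − c = 1 − 15 = -14 — holds.
C8: a = 12 = 12 (first disjunct) — holds.
C9: |8 − 2| = 6 — holds.
C10: c=15, g=1, e=23; 1 of them equals 23 — holds.
C11: b × f = 8 × 23 = 184 — holds.

No — constraint 3 is not satisfied.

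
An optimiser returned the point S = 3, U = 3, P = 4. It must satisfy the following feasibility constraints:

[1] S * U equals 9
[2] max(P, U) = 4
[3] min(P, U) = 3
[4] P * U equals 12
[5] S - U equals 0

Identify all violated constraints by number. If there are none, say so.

[1] S * U = 3 * 3 = 9 — holds.
[2] max(4, 3) = 4 — holds.
[3] min(4, 3) = 3 — holds.
[4] P * U = 4 * 3 = 12 — holds.
[5] S - U = 3 - 3 = 0 — holds.

Yes — all constraints hold.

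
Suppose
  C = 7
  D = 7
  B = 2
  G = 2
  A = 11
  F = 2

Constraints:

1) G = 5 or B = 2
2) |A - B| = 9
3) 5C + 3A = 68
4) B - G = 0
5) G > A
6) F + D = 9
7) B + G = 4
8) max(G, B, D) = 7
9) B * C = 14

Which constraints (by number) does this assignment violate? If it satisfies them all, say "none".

1) G = 2 ≠ 5, but B = 2 = 2 (second disjunct) — OK.
2) |11 - 2| = 9 — OK.
3) 5C + 3A = 5(7) + 3(11) = 68 — OK.
4) B - G = 2 - 2 = 0 — OK.
5) G = 2, A = 11; 2 ≤ 11 (want >) — violated.
6) F + D = 2 + 7 = 9 — OK.
7) B + G = 2 + 2 = 4 — OK.
8) max(2, 2, 7) = 7 — OK.
9) B * C = 2 * 7 = 14 — OK.

Constraint 5 does not hold.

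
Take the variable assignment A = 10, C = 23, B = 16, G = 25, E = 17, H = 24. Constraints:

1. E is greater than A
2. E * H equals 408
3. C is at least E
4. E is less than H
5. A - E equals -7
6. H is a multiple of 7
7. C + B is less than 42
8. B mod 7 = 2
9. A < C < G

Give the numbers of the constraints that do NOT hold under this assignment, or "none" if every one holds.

Constraint 6 does not hold.

1. E = 17, A = 10; 17 > 10 — holds.
2. E * H = 17 * 24 = 408 — holds.
3. C = 23, E = 17; 23 ≥ 17 — holds.
4. E = 17, H = 24; 17 < 24 — holds.
5. A - E = 10 - 17 = -7 — holds.
6. 24 = 7*3 + 3, so 7 does not divide 24 — does not hold.
7. C + B = 23 + 16 = 39; 39 < 42 — holds.
8. 16 mod 7 = 2 — holds.
9. values 10 < 23 < 25 — holds.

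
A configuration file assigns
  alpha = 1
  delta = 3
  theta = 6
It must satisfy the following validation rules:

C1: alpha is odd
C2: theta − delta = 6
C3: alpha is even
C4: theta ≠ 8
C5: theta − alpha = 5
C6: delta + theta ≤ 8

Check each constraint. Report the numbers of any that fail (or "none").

Constraints 2, 3, 6 do not hold.

C1: alpha = 1 is odd  yes
C2: theta − delta = 6 − 3 = 3, not 6  no
C3: alpha = 1 is odd  no
C4: theta = 6, and 6 ≠ 8  yes
C5: theta − alpha = 6 − 1 = 5  yes
C6: delta + theta = 3 + 6 = 9; 9 > 8, bound 8 not met  no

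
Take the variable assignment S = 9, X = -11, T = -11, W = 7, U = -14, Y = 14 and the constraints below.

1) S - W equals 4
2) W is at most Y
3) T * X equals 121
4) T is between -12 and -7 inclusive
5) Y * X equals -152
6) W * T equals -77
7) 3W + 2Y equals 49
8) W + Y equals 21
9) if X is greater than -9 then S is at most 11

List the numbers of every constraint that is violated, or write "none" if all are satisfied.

1) S - W = 9 - 7 = 2, not 4 — violated.
2) W = 7, Y = 14; 7 ≤ 14 — satisfied.
3) T * X = -11 * (-11) = 121 — satisfied.
4) T = -11 lies in [-12, -7] — satisfied.
5) Y * X = 14 * (-11) = -154, not -152 — violated.
6) W * T = 7 * (-11) = -77 — satisfied.
7) 3W + 2Y = 3(7) + 2(14) = 49 — satisfied.
8) W + Y = 7 + 14 = 21 — satisfied.
9) X = -11, not > -9; antecedent false, conditional vacuously true — satisfied.

Violated: 1 and 5.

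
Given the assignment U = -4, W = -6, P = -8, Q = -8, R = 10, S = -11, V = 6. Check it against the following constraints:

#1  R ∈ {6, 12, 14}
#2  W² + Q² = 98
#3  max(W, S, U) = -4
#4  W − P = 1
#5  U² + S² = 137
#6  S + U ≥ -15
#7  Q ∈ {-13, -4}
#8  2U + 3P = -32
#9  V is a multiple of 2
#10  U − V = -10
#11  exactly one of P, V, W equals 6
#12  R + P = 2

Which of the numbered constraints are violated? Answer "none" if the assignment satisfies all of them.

#1 R = 10 is not in {6, 12, 14}  no
#2 W² + Q² = (-6)² + (-8)² = 36 + 64 = 100, not 98  no
#3 max(-6, -11, -4) = -4  yes
#4 W − P = -6 − (-8) = 2, not 1  no
#5 U² + S² = (-4)² + (-11)² = 16 + 121 = 137  yes
#6 S + U = -11 + (-4) = -15; -15 ≥ -15  yes
#7 Q = -8 is not in {-13, -4}  no
#8 2U + 3P = 2(-4) + 3(-8) = -32  yes
#9 6 / 2 = 3, so 2 divides 6  yes
#10 U − V = -4 − 6 = -10  yes
#11 P=-8, V=6, W=-6; 1 of them equals 6  yes
#12 R + P = 10 + (-8) = 2  yes

Violated: 1, 2, 4, and 7.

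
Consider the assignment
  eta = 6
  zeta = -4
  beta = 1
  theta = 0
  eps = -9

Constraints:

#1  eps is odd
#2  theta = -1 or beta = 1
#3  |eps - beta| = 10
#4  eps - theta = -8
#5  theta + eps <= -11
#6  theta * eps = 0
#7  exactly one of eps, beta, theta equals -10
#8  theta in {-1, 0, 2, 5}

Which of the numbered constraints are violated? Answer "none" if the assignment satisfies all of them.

#1 eps = -9 is odd  yes
#2 theta = 0 ≠ -1, but beta = 1 = 1 (second disjunct)  yes
#3 |-9 - 1| = 10  yes
#4 eps - theta = -9 - 0 = -9, not -8  no
#5 theta + eps = 0 + (-9) = -9; -9 > -11, bound -11 not met  no
#6 theta * eps = 0 * (-9) = 0  yes
#7 eps=-9, beta=1, theta=0; 0 of them equal -10, not exactly one  no
#8 theta = 0 is in {-1, 0, 2, 5}  yes

No — constraints 4, 5, and 7 are not satisfied.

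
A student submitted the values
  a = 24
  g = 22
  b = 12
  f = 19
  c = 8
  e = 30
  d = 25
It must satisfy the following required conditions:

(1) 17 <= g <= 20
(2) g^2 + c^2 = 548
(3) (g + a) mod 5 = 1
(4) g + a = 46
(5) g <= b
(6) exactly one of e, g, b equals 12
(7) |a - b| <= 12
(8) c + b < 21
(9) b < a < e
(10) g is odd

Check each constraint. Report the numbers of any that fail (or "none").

Constraints 1, 5, 10 are violated.

(1) g = 22 is outside [17, 20]  ✘
(2) g^2 + c^2 = 22^2 + 8^2 = 484 + 64 = 548  ✔
(3) g + a = 46; 46 mod 5 = 1  ✔
(4) g + a = 22 + 24 = 46  ✔
(5) g = 22, b = 12; 22 > 12 (want ≤)  ✘
(6) e=30, g=22, b=12; 1 of them equals 12  ✔
(7) |24 - 12| = 12; 12 ≤ 12  ✔
(8) c + b = 8 + 12 = 20; 20 < 21  ✔
(9) values 12 < 24 < 30  ✔
(10) g = 22 is even  ✘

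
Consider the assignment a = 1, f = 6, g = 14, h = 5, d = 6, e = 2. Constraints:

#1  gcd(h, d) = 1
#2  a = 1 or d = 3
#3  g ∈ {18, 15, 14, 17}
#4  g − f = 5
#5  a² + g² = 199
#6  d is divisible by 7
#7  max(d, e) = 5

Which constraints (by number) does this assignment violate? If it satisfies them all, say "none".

#1 gcd(5, 6) = 1 — holds.
#2 a = 1 = 1 (first disjunct) — holds.
#3 g = 14 is in {18, 15, 14, 17} — holds.
#4 g − f = 14 − 6 = 8, not 5 — fails.
#5 a² + g² = 1² + 14² = 1 + 196 = 197, not 199 — fails.
#6 6 = 7×0 + 6, so 7 does not divide 6 — fails.
#7 max(6, 2) = 6, not 5 — fails.

Constraints 4, 5, 6, and 7 do not hold.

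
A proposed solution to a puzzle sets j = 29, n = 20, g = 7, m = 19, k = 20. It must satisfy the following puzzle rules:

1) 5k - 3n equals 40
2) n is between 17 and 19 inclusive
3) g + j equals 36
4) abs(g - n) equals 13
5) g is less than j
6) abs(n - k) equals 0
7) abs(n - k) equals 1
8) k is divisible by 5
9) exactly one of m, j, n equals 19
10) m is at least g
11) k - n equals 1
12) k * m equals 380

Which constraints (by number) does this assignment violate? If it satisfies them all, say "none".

Violated: 2, 7, 11.

1) 5k - 3n = 5(20) - 3(20) = 40 — holds.
2) n = 20 is outside [17, 19] — fails.
3) g + j = 7 + 29 = 36 — holds.
4) abs(7 - 20) = 13 — holds.
5) g = 7, j = 29; 7 < 29 — holds.
6) abs(20 - 20) = 0 — holds.
7) abs(20 - 20) = 0, not 1 — fails.
8) 20 / 5 = 4, so 5 divides 20 — holds.
9) m=19, j=29, n=20; 1 of them equals 19 — holds.
10) m = 19, g = 7; 19 ≥ 7 — holds.
11) k - n = 20 - 20 = 0, not 1 — fails.
12) k * m = 20 * 19 = 380 — holds.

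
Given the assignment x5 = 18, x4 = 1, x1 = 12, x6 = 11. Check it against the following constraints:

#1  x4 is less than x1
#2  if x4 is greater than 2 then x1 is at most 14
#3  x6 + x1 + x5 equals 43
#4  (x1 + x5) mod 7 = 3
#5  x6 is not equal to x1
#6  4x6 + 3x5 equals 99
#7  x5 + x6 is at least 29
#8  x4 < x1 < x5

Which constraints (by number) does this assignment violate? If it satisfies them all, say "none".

No — constraints 3, 4, 6 are not satisfied.

#1 x4 = 1, x1 = 12; 1 < 12 — holds.
#2 x4 = 1, not > 2; antecedent false, conditional vacuously true — holds.
#3 x6 + x1 + x5 = 11 + 12 + 18 = 41, not 43 — does not hold.
#4 x1 + x5 = 30; 30 mod 7 = 2, not 3 — does not hold.
#5 x6 = 11, x1 = 12; distinct — holds.
#6 4x6 + 3x5 = 4(11) + 3(18) = 98, not 99 — does not hold.
#7 x5 + x6 = 18 + 11 = 29; 29 ≥ 29 — holds.
#8 values 1 < 12 < 18 — holds.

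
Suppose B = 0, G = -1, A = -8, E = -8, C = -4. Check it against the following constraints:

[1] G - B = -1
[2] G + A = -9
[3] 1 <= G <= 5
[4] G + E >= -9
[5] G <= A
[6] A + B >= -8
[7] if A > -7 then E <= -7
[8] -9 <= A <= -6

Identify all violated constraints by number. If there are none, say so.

Constraints 3 and 5 do not hold.

[1] G - B = -1 - 0 = -1 — satisfied.
[2] G + A = -1 + (-8) = -9 — satisfied.
[3] G = -1 is outside [1, 5] — violated.
[4] G + E = -1 + (-8) = -9; -9 ≥ -9 — satisfied.
[5] G = -1, A = -8; -1 > -8 (want ≤) — violated.
[6] A + B = -8 + 0 = -8; -8 ≥ -8 — satisfied.
[7] A = -8, not > -7; antecedent false, conditional vacuously true — satisfied.
[8] A = -8 lies in [-9, -6] — satisfied.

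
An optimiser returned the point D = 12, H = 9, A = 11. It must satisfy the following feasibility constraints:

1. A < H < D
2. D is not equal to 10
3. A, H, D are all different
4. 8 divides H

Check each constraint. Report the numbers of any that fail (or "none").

1. values 11, 9, 12; A = 11 is not < H = 9  ✗
2. D = 12, and 12 ≠ 10  ✓
3. values 11, 9, 12 are pairwise distinct  ✓
4. 9 = 8*1 + 1, so 8 does not divide 9  ✗

Constraints 1, 4 do not hold.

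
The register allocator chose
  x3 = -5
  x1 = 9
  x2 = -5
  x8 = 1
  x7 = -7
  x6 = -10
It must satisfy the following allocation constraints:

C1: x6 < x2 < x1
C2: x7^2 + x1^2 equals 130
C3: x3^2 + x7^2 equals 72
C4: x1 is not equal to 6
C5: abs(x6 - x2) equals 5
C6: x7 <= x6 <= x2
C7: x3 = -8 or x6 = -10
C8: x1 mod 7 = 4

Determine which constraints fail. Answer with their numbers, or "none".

C1: values -10 < -5 < 9 — holds.
C2: x7^2 + x1^2 = (-7)^2 + 9^2 = 49 + 81 = 130 — holds.
C3: x3^2 + x7^2 = (-5)^2 + (-7)^2 = 25 + 49 = 74, not 72 — does not hold.
C4: x1 = 9, and 9 ≠ 6 — holds.
C5: abs(-10 - (-5)) = 5 — holds.
C6: values -7, -10, -5; x7 = -7 is not <= x6 = -10 — does not hold.
C7: x3 = -5 ≠ -8, but x6 = -10 = -10 (second disjunct) — holds.
C8: 9 mod 7 = 2, not 4 — does not hold.

Constraints 3, 6, 8 do not hold.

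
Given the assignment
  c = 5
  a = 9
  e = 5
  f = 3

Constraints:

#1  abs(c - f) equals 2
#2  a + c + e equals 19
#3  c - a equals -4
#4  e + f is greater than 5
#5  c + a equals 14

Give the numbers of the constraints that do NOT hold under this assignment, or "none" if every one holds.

#1 abs(5 - 3) = 2  holds
#2 a + c + e = 9 + 5 + 5 = 19  holds
#3 c - a = 5 - 9 = -4  holds
#4 e + f = 5 + 3 = 8; 8 > 5  holds
#5 c + a = 5 + 9 = 14  holds

No violations.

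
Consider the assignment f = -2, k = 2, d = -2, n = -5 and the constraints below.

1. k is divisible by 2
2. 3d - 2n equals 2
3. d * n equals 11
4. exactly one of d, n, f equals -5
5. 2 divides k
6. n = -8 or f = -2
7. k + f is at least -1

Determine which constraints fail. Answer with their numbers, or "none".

Violated: 2 and 3.

1. 2 / 2 = 1, so 2 divides 2 — holds.
2. 3d - 2n = 3(-2) - 2(-5) = 4, not 2 — fails.
3. d * n = -2 * (-5) = 10, not 11 — fails.
4. d=-2, n=-5, f=-2; 1 of them equals -5 — holds.
5. 2 / 2 = 1, so 2 divides 2 — holds.
6. n = -5 ≠ -8, but f = -2 = -2 (second disjunct) — holds.
7. k + f = 2 + (-2) = 0; 0 ≥ -1 — holds.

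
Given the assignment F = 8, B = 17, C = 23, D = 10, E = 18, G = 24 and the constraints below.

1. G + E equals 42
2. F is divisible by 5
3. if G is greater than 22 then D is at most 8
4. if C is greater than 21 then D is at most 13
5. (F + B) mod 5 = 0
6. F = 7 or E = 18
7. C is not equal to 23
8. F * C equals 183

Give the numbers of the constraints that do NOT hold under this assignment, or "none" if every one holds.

1. G + E = 24 + 18 = 42 — OK.
2. 8 = 5*1 + 3, so 5 does not divide 8 — violated.
3. G = 24 > 22, so we need D ≤ 8; but D = 10 > 8 — violated.
4. C = 23 > 21, so we need D ≤ 13; D = 10 ≤ 13 — OK.
5. F + B = 25; 25 mod 5 = 0 — OK.
6. F = 8 ≠ 7, but E = 18 = 18 (second disjunct) — OK.
7. C = 23, but 23 is required to differ — violated.
8. F * C = 8 * 23 = 184, not 183 — violated.

Constraints 2, 3, 7, and 8 are violated.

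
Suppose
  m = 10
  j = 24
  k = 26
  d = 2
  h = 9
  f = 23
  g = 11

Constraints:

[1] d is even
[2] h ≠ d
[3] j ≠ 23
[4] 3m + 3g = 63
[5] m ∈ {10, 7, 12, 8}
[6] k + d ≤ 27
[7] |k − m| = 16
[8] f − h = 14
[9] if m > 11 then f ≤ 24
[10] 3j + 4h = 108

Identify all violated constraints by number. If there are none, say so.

Violated: 6.

[1] d = 2 is even — OK.
[2] h = 9, d = 2; distinct — OK.
[3] j = 24, and 24 ≠ 23 — OK.
[4] 3m + 3g = 3(10) + 3(11) = 63 — OK.
[5] m = 10 is in {10, 7, 12, 8} — OK.
[6] k + d = 26 + 2 = 28; 28 > 27, bound 27 not met — violated.
[7] |26 − 10| = 16 — OK.
[8] f − h = 23 − 9 = 14 — OK.
[9] m = 10, not > 11; antecedent false, conditional vacuously true — OK.
[10] 3j + 4h = 3(24) + 4(9) = 108 — OK.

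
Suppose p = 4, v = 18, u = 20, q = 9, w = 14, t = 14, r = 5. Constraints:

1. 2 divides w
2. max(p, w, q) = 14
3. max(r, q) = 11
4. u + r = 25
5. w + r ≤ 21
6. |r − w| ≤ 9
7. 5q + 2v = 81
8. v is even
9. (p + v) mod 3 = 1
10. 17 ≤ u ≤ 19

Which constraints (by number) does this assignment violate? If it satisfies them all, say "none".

Violated: 3 and 10.

1. 14 / 2 = 7, so 2 divides 14 — holds.
2. max(4, 14, 9) = 14 — holds.
3. max(5, 9) = 9, not 11 — fails.
4. u + r = 20 + 5 = 25 — holds.
5. w + r = 14 + 5 = 19; 19 ≤ 21 — holds.
6. |5 − 14| = 9; 9 ≤ 9 — holds.
7. 5q + 2v = 5(9) + 2(18) = 81 — holds.
8. v = 18 is even — holds.
9. p + v = 22; 22 mod 3 = 1 — holds.
10. u = 20 is outside [17, 19] — fails.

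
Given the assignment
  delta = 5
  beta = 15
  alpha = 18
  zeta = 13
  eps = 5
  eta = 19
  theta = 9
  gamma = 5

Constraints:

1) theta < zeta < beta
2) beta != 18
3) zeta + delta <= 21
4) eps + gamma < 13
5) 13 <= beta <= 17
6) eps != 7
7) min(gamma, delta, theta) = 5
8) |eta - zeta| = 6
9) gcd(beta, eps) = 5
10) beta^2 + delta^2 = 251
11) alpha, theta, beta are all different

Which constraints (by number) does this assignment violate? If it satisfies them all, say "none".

1) values 9 < 13 < 15 — OK.
2) beta = 15, and 15 ≠ 18 — OK.
3) zeta + delta = 13 + 5 = 18; 18 ≤ 21 — OK.
4) eps + gamma = 5 + 5 = 10; 10 < 13 — OK.
5) beta = 15 lies in [13, 17] — OK.
6) eps = 5, and 5 ≠ 7 — OK.
7) min(5, 5, 9) = 5 — OK.
8) |19 - 13| = 6 — OK.
9) gcd(15, 5) = 5 — OK.
10) beta^2 + delta^2 = 15^2 + 5^2 = 225 + 25 = 250, not 251 — violated.
11) values 18, 9, 15 are pairwise distinct — OK.

Constraint 10 is violated.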